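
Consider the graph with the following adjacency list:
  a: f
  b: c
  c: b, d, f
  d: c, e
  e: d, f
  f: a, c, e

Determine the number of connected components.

1

Starting from a we can reach a, b, c, d, e, f. That is one component of size 6.
Total: 1 component.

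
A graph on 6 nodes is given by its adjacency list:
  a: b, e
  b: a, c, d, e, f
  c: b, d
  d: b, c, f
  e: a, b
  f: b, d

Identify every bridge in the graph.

The edges on the cycle c-d-f-b-c are not bridges since each lies on that cycle.
Every edge lies on some cycle, so there are no bridges.

none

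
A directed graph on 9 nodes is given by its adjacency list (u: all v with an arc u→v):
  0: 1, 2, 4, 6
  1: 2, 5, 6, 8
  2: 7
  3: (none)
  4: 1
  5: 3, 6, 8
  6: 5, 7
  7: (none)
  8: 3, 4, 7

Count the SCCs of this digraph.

{1, 4, 5, 6, 8} are all mutually reachable — one SCC of size 5.
{0} is an SCC by itself.
{2} is an SCC by itself.
{3} is an SCC by itself.
{7} is an SCC by itself.
That gives 5 strongly connected components.

5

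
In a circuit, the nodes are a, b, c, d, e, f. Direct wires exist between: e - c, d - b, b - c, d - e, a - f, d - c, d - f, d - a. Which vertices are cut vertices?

Removing d increases the component count from 1 to 2, so d is a cut vertex.
By contrast removing c leaves 1 component; it is not a cut vertex. No other vertex is a cut vertex either.

d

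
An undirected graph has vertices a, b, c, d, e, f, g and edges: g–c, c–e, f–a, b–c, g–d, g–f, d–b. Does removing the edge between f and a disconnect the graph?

Removing f–a leaves no path between f and a: the component count goes from 1 to 2. So it is a bridge.

Yes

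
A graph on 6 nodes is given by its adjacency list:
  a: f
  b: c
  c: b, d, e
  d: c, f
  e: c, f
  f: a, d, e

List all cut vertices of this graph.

Removing c increases the component count from 1 to 2, so c is a cut vertex.
Removing f increases the component count from 1 to 2, so f is a cut vertex.
By contrast removing a leaves 1 component; it is not a cut vertex. No other vertex is a cut vertex either.

c, f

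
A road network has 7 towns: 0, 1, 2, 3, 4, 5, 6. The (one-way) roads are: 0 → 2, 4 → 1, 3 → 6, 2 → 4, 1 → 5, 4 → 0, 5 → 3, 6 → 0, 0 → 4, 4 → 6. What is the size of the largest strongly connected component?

7

{0, 1, 2, 3, 4, 5, 6} are all mutually reachable — one SCC of size 7.
The largest has 7 vertices.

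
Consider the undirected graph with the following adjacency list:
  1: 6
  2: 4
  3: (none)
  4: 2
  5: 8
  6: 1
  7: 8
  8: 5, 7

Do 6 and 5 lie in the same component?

No

The component containing 6 is {1, 6}, and 5 is not in it.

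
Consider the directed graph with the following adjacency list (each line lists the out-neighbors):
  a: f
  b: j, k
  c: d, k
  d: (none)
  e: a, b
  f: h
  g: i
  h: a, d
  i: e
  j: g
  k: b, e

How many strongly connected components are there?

{b, e, g, i, j, k} are all mutually reachable — one SCC of size 6.
{a, f, h} are all mutually reachable — one SCC of size 3.
{d} is an SCC by itself.
{c} is an SCC by itself.
That gives 4 strongly connected components.

4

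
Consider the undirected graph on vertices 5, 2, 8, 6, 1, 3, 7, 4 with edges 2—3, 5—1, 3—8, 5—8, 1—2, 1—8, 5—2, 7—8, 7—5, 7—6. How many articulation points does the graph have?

1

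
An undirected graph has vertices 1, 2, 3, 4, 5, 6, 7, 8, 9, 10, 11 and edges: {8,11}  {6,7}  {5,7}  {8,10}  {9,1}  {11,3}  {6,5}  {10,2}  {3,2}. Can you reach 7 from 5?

Yes

From 5 we can reach 5, 6, 7, which includes 7.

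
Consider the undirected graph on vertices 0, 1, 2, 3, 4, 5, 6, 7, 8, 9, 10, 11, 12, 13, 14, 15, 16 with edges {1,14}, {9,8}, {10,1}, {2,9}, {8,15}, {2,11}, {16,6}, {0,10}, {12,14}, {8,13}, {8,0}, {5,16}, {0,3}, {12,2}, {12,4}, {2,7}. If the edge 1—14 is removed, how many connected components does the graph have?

1 and 14 are still connected via 1-10-0-8-9-2-12-14, so the component count stays at 2.

2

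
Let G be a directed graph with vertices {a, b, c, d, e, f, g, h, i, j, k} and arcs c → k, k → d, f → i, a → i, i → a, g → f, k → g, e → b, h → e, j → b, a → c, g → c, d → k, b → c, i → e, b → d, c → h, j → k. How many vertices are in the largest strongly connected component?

10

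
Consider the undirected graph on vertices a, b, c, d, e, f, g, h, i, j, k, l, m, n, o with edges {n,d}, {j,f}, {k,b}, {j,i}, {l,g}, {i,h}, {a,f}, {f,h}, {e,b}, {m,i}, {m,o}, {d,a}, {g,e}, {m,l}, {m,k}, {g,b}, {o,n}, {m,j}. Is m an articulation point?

Yes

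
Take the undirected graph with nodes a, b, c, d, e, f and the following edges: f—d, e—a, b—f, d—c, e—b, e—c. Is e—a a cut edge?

Yes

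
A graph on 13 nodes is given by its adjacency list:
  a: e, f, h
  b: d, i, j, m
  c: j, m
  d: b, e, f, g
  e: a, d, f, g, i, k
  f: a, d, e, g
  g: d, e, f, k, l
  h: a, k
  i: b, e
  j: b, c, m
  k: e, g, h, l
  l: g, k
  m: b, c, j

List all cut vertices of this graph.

b

Removing b increases the component count from 1 to 2, so b is a cut vertex.
By contrast removing e leaves 1 component; it is not a cut vertex. No other vertex is a cut vertex either.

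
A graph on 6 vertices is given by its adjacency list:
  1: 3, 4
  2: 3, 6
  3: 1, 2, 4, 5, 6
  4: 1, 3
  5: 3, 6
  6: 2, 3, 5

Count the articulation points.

Removing 3 increases the component count from 1 to 2, so 3 is a cut vertex.
By contrast removing 5 leaves 1 component; it is not a cut vertex. No other vertex is a cut vertex either.

1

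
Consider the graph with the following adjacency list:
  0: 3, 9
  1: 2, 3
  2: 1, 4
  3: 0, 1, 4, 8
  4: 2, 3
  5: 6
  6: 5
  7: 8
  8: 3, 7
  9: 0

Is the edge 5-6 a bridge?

Yes

Removing 5-6 leaves no path between 5 and 6: the component count goes from 2 to 3. So it is a bridge.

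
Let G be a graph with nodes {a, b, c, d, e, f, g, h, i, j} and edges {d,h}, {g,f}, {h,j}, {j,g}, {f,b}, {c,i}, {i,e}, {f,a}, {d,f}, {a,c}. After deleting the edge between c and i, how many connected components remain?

2

Before removal there is 1 component.
c–i is a bridge — removing it separates c's side from i's side.
After removal: 2 components.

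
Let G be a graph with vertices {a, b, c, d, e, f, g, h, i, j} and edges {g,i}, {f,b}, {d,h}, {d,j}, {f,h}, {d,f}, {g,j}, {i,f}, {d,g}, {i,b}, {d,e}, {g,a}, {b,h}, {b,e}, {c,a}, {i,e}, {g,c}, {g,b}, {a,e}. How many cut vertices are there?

0

Removing f, for instance, still leaves 1 component. No single vertex removal increases the component count — the graph has no articulation points.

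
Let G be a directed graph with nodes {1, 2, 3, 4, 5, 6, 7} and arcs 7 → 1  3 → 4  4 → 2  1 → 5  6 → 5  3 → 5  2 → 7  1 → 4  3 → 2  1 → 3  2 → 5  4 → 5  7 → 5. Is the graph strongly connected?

There is no directed path from 5 to 2, so the graph is not strongly connected.

No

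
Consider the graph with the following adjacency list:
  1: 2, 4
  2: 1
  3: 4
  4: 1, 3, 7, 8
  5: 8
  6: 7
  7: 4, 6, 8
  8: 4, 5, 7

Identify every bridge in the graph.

The edges on the cycle 7-8-4-7 are not bridges since each lies on that cycle.
But removing 4-1 disconnects 4 from 1; removing 1-2 disconnects 1 from 2; removing 7-6 disconnects 7 from 6; removing 4-3 disconnects 4 from 3 — these are bridges.
In total 5 edges are bridges.

1-2, 1-4, 3-4, 5-8, 6-7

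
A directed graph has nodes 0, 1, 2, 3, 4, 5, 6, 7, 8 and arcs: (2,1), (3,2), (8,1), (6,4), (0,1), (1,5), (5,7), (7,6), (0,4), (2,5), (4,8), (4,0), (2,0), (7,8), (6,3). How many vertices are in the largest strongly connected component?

{0, 1, 2, 3, 4, 5, 6, 7, 8} are all mutually reachable — one SCC of size 9.
The largest has 9 vertices.

9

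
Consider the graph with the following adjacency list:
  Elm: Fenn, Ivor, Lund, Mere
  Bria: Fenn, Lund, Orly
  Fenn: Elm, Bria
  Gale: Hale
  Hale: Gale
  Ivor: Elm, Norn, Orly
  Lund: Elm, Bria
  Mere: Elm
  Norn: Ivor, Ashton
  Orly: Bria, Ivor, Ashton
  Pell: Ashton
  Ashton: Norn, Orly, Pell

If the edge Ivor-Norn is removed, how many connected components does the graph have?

Ivor and Norn are still connected via Ivor-Orly-Ashton-Norn, so the component count stays at 2.

2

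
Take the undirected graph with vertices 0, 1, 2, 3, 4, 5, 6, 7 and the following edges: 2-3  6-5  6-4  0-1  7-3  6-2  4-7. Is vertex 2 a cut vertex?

No

Deleting 2 leaves 2 components (was 2), so 2 is not a cut vertex.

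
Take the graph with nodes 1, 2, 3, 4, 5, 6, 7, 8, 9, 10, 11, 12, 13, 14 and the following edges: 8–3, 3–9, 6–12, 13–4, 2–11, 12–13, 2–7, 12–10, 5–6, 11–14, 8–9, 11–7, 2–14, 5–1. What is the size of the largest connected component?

7

Starting from 3 we can reach 3, 8, 9. That is one component of size 3.
Starting from 2 we can reach 2, 7, 11, 14. That is one component of size 4.
Starting from 1 we can reach 1, 4, 5, 6, 10, 12, 13. That is one component of size 7.
The largest has 7 vertices.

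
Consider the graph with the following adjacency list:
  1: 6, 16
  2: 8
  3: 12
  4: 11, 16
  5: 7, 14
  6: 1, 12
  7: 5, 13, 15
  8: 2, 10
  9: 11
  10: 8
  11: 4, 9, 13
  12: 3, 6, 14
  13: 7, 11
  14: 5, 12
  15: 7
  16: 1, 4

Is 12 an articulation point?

Yes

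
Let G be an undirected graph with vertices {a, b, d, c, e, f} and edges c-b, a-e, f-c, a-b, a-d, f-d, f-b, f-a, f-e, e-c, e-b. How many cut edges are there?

The edges on the cycle f-a-e-f are not bridges since each lies on that cycle.
Every edge lies on some cycle, so there are no bridges.

0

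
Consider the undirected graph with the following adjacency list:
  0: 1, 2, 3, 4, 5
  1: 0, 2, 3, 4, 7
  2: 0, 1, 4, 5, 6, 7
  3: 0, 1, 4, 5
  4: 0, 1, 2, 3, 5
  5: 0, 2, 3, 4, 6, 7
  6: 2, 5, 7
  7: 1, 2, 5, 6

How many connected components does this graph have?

1

Starting from 0 we can reach 0, 1, 2, 3, 4, 5, 6, 7. That is one component of size 8.
Total: 1 component.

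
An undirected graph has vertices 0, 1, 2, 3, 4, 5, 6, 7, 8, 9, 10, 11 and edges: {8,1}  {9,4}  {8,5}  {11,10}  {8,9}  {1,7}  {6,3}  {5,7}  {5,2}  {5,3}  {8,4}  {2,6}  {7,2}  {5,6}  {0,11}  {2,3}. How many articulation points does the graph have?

2

Removing 8 increases the component count from 2 to 3, so 8 is a cut vertex.
Removing 11 increases the component count from 2 to 3, so 11 is a cut vertex.
By contrast removing 10 leaves 2 components; it is not a cut vertex. No other vertex is a cut vertex either.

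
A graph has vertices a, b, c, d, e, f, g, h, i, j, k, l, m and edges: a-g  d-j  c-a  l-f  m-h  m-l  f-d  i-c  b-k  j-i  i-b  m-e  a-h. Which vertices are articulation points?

a, b, i, m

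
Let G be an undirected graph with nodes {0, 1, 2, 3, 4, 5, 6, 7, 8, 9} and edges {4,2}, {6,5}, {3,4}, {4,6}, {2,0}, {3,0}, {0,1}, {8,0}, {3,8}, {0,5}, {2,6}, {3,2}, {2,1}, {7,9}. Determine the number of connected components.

Starting from 7 we can reach 7, 9. That is one component of size 2.
Starting from 0 we can reach 0, 1, 2, 3, 4, 5, 6, 8. That is one component of size 8.
Total: 2 components.

2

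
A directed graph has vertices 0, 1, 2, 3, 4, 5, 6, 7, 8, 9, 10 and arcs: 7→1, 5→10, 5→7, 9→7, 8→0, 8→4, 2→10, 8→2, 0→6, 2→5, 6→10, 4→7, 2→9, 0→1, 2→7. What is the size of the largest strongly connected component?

1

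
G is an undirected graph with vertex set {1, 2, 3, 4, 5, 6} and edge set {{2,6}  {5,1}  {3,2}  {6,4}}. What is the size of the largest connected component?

4

Starting from 1 we can reach 1, 5. That is one component of size 2.
Starting from 2 we can reach 2, 3, 4, 6. That is one component of size 4.
The largest has 4 vertices.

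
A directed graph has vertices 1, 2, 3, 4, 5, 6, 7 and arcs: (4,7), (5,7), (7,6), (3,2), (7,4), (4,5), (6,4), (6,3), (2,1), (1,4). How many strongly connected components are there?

1

{1, 2, 3, 4, 5, 6, 7} are all mutually reachable — one SCC of size 7.
That gives 1 strongly connected component.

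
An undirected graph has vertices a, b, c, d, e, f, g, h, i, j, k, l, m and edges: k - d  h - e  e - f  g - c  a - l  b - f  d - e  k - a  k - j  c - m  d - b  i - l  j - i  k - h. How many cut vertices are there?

2

Removing c increases the component count from 2 to 3, so c is a cut vertex.
Removing k increases the component count from 2 to 3, so k is a cut vertex.
By contrast removing e leaves 2 components; it is not a cut vertex. No other vertex is a cut vertex either.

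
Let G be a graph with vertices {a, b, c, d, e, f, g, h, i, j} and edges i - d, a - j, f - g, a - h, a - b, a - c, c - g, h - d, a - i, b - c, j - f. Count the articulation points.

1

Removing a increases the component count from 2 to 3, so a is a cut vertex.
By contrast removing f leaves 2 components; it is not a cut vertex. No other vertex is a cut vertex either.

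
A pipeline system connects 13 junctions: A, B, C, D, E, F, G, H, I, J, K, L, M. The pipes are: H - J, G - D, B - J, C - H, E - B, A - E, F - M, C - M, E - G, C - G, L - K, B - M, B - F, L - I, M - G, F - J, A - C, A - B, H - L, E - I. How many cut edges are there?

The edges on the cycle A-C-H-L-I-E-A are not bridges since each lies on that cycle.
But removing G - D disconnects G from D; removing L - K disconnects L from K — these are bridges.
That makes 2 bridges.

2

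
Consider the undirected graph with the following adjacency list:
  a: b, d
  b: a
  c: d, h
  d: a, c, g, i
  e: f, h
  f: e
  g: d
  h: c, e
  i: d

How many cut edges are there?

removing c-h disconnects c from h; removing b-a disconnects b from a; removing a-d disconnects a from d; removing f-e disconnects f from e — these are bridges.
In total 8 edges are bridges.

8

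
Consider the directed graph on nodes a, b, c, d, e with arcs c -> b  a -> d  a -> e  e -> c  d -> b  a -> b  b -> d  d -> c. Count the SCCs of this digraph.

{b, c, d} are all mutually reachable — one SCC of size 3.
{a} is an SCC by itself.
{e} is an SCC by itself.
That gives 3 strongly connected components.

3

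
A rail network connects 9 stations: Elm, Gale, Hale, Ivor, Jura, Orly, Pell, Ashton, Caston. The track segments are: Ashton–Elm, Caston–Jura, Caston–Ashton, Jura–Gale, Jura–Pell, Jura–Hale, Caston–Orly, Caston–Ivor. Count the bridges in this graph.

8

removing Gale–Jura disconnects Gale from Jura; removing Elm–Ashton disconnects Elm from Ashton; removing Pell–Jura disconnects Pell from Jura; removing Caston–Ashton disconnects Caston from Ashton — these are bridges.
In total 8 edges are bridges.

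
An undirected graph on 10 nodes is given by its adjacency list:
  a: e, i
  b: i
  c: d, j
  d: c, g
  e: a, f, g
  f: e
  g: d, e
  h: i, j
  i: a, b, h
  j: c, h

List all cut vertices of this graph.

e, i

Removing e increases the component count from 1 to 2, so e is a cut vertex.
Removing i increases the component count from 1 to 2, so i is a cut vertex.
By contrast removing a leaves 1 component; it is not a cut vertex. No other vertex is a cut vertex either.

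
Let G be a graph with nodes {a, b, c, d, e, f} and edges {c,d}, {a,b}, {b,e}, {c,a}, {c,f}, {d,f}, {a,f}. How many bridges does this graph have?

The edges on the cycle c-a-f-d-c are not bridges since each lies on that cycle.
But removing b–a disconnects b from a; removing b–e disconnects b from e — these are bridges.
That makes 2 bridges.

2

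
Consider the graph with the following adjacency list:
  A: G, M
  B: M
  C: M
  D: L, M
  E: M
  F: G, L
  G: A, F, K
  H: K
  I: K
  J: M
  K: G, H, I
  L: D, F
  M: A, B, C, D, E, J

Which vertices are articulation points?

Removing G increases the component count from 1 to 2, so G is a cut vertex.
Removing K increases the component count from 1 to 3, so K is a cut vertex.
Removing M increases the component count from 1 to 5, so M is a cut vertex.
By contrast removing H leaves 1 component; it is not a cut vertex. No other vertex is a cut vertex either.

G, K, M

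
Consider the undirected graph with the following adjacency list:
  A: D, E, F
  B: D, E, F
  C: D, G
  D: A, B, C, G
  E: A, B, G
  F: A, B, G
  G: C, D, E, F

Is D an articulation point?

No

Deleting D leaves 1 component (was 1) (its neighbors A, B, C, G remain connected to each other), so D is not a cut vertex.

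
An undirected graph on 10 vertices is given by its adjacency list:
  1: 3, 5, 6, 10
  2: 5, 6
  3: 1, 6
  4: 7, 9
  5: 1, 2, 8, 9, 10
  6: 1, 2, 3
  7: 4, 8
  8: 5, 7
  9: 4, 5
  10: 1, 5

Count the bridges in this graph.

0

The edges on the cycle 5-9-4-7-8-5 are not bridges since each lies on that cycle.
Every edge lies on some cycle, so there are no bridges.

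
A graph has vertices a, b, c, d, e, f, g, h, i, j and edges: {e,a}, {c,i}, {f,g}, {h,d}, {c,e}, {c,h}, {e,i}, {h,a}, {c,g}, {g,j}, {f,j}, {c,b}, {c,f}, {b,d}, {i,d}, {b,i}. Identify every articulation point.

c

Removing c increases the component count from 1 to 2, so c is a cut vertex.
By contrast removing g leaves 1 component; it is not a cut vertex. No other vertex is a cut vertex either.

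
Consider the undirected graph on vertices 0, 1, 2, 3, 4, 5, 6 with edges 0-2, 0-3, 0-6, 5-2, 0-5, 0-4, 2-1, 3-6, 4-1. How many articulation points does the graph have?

Removing 0 increases the component count from 1 to 2, so 0 is a cut vertex.
By contrast removing 5 leaves 1 component; it is not a cut vertex. No other vertex is a cut vertex either.

1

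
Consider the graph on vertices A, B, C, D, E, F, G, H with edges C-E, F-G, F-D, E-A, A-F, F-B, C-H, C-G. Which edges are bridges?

The edges on the cycle C-E-A-F-G-C are not bridges since each lies on that cycle.
But removing C-H disconnects C from H; removing F-B disconnects F from B; removing F-D disconnects F from D — these are bridges.

B-F, C-H, D-F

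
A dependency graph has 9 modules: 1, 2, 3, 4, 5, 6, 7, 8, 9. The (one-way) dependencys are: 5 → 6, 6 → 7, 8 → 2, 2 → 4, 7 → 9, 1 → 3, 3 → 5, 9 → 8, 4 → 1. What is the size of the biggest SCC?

9

{1, 2, 3, 4, 5, 6, 7, 8, 9} are all mutually reachable — one SCC of size 9.
The largest has 9 vertices.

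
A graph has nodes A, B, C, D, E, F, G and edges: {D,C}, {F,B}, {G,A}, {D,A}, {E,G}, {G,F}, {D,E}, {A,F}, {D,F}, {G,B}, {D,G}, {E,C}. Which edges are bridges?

The edges on the cycle D-E-C-D are not bridges since each lies on that cycle.
Every edge lies on some cycle, so there are no bridges.

none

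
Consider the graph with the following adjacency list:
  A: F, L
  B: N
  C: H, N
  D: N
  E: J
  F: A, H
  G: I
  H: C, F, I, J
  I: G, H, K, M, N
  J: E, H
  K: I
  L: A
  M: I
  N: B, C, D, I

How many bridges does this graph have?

10

The edges on the cycle H-I-N-C-H are not bridges since each lies on that cycle.
But removing E-J disconnects E from J; removing I-G disconnects I from G; removing N-B disconnects N from B; removing A-L disconnects A from L — these are bridges.
In total 10 edges are bridges.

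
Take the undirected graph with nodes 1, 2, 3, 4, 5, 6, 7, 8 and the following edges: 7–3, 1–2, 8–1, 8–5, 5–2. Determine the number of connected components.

4 is isolated — a component by itself.
6 is isolated — a component by itself.
Starting from 3 we can reach 3, 7. That is one component of size 2.
Starting from 1 we can reach 1, 2, 5, 8. That is one component of size 4.
Total: 4 components.

4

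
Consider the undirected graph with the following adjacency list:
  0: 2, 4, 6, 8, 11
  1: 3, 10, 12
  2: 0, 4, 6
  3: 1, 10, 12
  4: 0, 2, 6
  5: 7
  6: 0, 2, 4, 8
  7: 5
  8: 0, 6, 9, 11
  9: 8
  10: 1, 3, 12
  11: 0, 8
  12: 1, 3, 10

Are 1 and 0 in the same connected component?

The component containing 1 is {1, 3, 10, 12}, and 0 is not in it.

No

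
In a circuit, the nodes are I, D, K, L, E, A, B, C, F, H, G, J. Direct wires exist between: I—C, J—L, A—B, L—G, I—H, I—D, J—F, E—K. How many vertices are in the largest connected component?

4

Starting from A we can reach A, B. That is one component of size 2.
Starting from E we can reach E, K. That is one component of size 2.
Starting from C we can reach C, D, H, I. That is one component of size 4.
Starting from F we can reach F, G, J, L. That is one component of size 4.
The largest has 4 vertices.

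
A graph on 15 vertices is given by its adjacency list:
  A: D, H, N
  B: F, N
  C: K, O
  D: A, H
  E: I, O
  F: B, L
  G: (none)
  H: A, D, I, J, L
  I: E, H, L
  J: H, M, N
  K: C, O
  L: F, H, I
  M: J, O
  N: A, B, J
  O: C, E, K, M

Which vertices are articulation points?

O

Removing O increases the component count from 2 to 3, so O is a cut vertex.
By contrast removing J leaves 2 components; it is not a cut vertex. No other vertex is a cut vertex either.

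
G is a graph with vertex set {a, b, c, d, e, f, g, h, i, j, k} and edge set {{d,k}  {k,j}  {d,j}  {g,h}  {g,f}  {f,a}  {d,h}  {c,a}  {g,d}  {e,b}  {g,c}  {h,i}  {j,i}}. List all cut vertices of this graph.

Removing g increases the component count from 2 to 3, so g is a cut vertex.
By contrast removing e leaves 2 components; it is not a cut vertex. No other vertex is a cut vertex either.

g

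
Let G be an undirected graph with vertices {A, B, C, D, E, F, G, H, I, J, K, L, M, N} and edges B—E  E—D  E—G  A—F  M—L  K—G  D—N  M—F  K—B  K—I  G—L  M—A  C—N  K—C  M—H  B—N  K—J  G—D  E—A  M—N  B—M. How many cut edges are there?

The edges on the cycle M-A-F-M are not bridges since each lies on that cycle.
But removing K—J disconnects K from J; removing H—M disconnects H from M; removing K—I disconnects K from I — these are bridges.
That makes 3 bridges.

3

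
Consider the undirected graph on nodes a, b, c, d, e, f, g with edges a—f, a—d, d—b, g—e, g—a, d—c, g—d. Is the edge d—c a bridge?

Yes

Removing d—c leaves no path between d and c: the component count goes from 1 to 2. So it is a bridge.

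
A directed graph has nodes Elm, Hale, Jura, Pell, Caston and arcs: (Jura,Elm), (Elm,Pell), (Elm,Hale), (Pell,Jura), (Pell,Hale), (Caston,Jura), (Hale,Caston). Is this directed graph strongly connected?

From Jura we can reach every vertex (Elm, Hale, Jura, Pell, Caston), and every vertex can reach Jura (Elm, Hale, Jura, Pell, Caston). So the whole graph is one strongly connected component.

Yes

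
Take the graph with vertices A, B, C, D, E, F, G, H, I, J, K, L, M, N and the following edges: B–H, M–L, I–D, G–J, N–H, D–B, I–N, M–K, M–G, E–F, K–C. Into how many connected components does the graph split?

4

A is isolated — a component by itself.
Starting from E we can reach E, F. That is one component of size 2.
Starting from B we can reach B, D, H, I, N. That is one component of size 5.
Starting from C we can reach C, G, J, K, L, M. That is one component of size 6.
Total: 4 components.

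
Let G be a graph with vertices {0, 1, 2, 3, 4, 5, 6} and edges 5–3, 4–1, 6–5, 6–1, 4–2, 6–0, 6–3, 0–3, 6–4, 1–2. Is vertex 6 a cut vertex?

Deleting 6 raises the number of components from 1 to 2, so 6 is a cut vertex.

Yes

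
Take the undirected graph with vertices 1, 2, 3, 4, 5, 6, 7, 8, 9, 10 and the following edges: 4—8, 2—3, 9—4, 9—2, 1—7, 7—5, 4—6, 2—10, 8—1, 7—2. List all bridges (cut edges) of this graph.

The edges on the cycle 9-4-8-1-7-2-9 are not bridges since each lies on that cycle.
But removing 4—6 disconnects 4 from 6; removing 5—7 disconnects 5 from 7; removing 2—10 disconnects 2 from 10; removing 3—2 disconnects 3 from 2 — these are bridges.

10-2, 2-3, 4-6, 5-7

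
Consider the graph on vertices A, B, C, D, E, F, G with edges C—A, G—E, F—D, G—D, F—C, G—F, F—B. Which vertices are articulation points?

Removing C increases the component count from 1 to 2, so C is a cut vertex.
Removing F increases the component count from 1 to 3, so F is a cut vertex.
Removing G increases the component count from 1 to 2, so G is a cut vertex.
By contrast removing B leaves 1 component; it is not a cut vertex. No other vertex is a cut vertex either.

C, F, G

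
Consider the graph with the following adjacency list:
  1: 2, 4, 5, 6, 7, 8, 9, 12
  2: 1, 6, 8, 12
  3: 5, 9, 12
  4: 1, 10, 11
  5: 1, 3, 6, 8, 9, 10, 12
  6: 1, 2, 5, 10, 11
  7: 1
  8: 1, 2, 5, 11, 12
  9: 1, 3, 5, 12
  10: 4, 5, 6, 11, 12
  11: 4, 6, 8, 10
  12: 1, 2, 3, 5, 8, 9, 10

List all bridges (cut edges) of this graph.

1-7

The edges on the cycle 1-6-10-4-1 are not bridges since each lies on that cycle.
But removing 1-7 disconnects 1 from 7 — this is a bridge.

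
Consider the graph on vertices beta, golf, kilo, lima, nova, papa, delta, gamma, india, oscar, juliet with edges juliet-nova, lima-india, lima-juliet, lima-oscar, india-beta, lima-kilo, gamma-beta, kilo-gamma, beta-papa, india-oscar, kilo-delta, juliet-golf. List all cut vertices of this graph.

Removing beta increases the component count from 1 to 2, so beta is a cut vertex.
Removing kilo increases the component count from 1 to 2, so kilo is a cut vertex.
Removing lima increases the component count from 1 to 2, so lima is a cut vertex.
Likewise juliet is a cut vertex.
By contrast removing gamma leaves 1 component; it is not a cut vertex. No other vertex is a cut vertex either.

beta, kilo, lima, juliet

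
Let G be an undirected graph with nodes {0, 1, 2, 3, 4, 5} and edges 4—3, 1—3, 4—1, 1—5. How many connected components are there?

2 is isolated — a component by itself.
0 is isolated — a component by itself.
Starting from 1 we can reach 1, 3, 4, 5. That is one component of size 4.
Total: 3 components.

3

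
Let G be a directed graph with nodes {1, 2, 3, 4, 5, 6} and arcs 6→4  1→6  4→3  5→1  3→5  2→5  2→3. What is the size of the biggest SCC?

5

{1, 3, 4, 5, 6} are all mutually reachable — one SCC of size 5.
{2} is an SCC by itself.
The largest has 5 vertices.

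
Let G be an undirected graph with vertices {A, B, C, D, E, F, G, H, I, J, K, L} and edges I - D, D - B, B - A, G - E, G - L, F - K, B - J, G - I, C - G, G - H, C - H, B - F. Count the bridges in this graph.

The edges on the cycle C-G-H-C are not bridges since each lies on that cycle.
But removing G - L disconnects G from L; removing A - B disconnects A from B; removing B - J disconnects B from J; removing F - B disconnects F from B — these are bridges.
In total 9 edges are bridges.

9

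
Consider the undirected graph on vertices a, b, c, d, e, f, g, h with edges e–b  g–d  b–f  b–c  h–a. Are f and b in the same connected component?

From f we can reach b, c, e, f, which includes b.

Yes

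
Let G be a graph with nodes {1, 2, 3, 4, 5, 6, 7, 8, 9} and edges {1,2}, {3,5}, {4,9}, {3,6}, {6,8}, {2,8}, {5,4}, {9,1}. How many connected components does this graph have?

7 is isolated — a component by itself.
Starting from 1 we can reach 1, 2, 3, 4, 5, 6, 8, 9. That is one component of size 8.
Total: 2 components.

2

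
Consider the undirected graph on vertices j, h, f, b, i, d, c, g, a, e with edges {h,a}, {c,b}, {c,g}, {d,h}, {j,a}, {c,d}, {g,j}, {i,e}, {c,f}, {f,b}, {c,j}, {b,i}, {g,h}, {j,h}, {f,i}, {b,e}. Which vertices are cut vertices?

Removing c increases the component count from 1 to 2, so c is a cut vertex.
By contrast removing i leaves 1 component; it is not a cut vertex. No other vertex is a cut vertex either.

c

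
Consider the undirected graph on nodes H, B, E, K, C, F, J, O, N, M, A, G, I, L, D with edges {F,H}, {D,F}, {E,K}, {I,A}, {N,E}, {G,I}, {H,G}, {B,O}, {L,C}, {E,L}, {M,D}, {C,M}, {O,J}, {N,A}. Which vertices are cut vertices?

E, O

Removing E increases the component count from 2 to 3, so E is a cut vertex.
Removing O increases the component count from 2 to 3, so O is a cut vertex.
By contrast removing N leaves 2 components; it is not a cut vertex. No other vertex is a cut vertex either.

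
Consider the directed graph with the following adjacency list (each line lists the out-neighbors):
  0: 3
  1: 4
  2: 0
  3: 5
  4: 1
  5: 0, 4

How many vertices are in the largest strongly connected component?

3

{0, 3, 5} are all mutually reachable — one SCC of size 3.
{1, 4} are all mutually reachable — one SCC of size 2.
{2} is an SCC by itself.
The largest has 3 vertices.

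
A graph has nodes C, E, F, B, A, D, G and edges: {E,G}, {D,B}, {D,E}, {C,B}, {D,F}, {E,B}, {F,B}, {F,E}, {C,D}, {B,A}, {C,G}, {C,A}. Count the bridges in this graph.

The edges on the cycle C-D-F-B-A-C are not bridges since each lies on that cycle.
Every edge lies on some cycle, so there are no bridges.

0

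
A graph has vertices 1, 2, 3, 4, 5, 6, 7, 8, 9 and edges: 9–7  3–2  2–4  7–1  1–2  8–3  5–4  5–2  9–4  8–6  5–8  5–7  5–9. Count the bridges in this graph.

1

The edges on the cycle 5-9-7-1-2-3-8-5 are not bridges since each lies on that cycle.
But removing 8–6 disconnects 8 from 6 — this is a bridge.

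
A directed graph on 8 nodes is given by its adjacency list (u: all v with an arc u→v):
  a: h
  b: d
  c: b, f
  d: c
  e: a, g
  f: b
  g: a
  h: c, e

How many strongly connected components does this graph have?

2

{a, e, g, h} are all mutually reachable — one SCC of size 4.
{b, c, d, f} are all mutually reachable — one SCC of size 4.
That gives 2 strongly connected components.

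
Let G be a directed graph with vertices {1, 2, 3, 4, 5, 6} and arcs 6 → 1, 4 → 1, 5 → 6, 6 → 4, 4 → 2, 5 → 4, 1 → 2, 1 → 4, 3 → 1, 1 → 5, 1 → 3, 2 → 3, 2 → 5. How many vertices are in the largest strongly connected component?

{1, 2, 3, 4, 5, 6} are all mutually reachable — one SCC of size 6.
The largest has 6 vertices.

6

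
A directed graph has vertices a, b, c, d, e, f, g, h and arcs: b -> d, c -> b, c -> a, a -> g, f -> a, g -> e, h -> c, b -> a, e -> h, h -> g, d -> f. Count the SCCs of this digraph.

{a, b, c, d, e, f, g, h} are all mutually reachable — one SCC of size 8.
That gives 1 strongly connected component.

1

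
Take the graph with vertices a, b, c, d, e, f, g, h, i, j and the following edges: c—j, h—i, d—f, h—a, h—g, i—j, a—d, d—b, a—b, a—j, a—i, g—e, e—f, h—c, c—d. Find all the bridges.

none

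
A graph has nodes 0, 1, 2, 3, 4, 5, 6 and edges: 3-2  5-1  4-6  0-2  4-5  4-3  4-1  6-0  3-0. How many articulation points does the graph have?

1

Removing 4 increases the component count from 1 to 2, so 4 is a cut vertex.
By contrast removing 2 leaves 1 component; it is not a cut vertex. No other vertex is a cut vertex either.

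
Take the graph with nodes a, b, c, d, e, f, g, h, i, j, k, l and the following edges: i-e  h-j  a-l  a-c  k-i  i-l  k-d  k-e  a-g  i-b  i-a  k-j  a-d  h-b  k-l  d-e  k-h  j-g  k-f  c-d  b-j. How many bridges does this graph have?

1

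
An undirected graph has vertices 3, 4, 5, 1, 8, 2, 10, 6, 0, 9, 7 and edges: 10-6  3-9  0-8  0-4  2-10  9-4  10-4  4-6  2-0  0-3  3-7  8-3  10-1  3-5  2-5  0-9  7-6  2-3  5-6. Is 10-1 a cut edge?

Yes

Removing 10-1 leaves no path between 10 and 1: the component count goes from 1 to 2. So it is a bridge.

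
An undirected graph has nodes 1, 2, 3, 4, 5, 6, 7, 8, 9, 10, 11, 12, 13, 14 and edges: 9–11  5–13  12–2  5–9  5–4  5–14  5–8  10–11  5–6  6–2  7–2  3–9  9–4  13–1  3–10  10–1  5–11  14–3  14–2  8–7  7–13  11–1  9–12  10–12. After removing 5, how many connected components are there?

1

With 5 gone, the remaining components are: {1, 2, 3, 4, 6, 7, 8, 9, 10, 11, 12, 13, 14}.
That is 1 component.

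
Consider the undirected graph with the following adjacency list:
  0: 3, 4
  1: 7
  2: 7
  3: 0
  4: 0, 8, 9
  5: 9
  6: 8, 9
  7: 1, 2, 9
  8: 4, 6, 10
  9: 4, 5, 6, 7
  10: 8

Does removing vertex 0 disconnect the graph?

Yes

Deleting 0 raises the number of components from 1 to 2, so 0 is a cut vertex.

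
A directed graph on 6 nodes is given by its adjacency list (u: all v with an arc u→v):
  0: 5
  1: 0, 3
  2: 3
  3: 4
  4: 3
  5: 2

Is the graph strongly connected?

There is no directed path from 4 to 1, so the graph is not strongly connected.

No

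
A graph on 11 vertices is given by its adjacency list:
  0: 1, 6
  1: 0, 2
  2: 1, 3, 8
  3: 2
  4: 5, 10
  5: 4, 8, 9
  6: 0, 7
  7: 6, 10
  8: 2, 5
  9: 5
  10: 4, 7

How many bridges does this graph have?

The edges on the cycle 6-7-10-4-5-8-2-1-0-6 are not bridges since each lies on that cycle.
But removing 9-5 disconnects 9 from 5; removing 3-2 disconnects 3 from 2 — these are bridges.
That makes 2 bridges.

2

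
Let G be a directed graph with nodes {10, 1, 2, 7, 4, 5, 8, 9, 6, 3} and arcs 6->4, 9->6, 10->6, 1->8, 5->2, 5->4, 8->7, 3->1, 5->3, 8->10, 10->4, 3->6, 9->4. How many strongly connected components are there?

10

{7} is an SCC by itself.
{3} is an SCC by itself.
{6} is an SCC by itself.
{1} is an SCC by itself.
{9} is an SCC by itself.
(and 5 more singleton SCCs)
That gives 10 strongly connected components.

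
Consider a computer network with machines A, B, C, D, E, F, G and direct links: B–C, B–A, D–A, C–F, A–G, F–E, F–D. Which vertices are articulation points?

A, F

Removing A increases the component count from 1 to 2, so A is a cut vertex.
Removing F increases the component count from 1 to 2, so F is a cut vertex.
By contrast removing G leaves 1 component; it is not a cut vertex. No other vertex is a cut vertex either.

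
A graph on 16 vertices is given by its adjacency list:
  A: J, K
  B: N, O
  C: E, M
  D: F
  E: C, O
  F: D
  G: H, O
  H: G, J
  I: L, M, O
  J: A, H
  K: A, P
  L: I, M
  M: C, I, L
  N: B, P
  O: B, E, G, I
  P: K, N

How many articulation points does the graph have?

1

Removing O increases the component count from 2 to 3, so O is a cut vertex.
By contrast removing K leaves 2 components; it is not a cut vertex. No other vertex is a cut vertex either.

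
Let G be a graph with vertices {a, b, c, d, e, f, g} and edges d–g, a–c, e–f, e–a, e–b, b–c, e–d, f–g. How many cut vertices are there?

1

Removing e increases the component count from 1 to 2, so e is a cut vertex.
By contrast removing b leaves 1 component; it is not a cut vertex. No other vertex is a cut vertex either.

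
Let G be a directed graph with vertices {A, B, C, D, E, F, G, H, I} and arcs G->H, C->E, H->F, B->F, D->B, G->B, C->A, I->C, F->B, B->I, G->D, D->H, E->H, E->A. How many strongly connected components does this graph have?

4

{B, C, E, F, H, I} are all mutually reachable — one SCC of size 6.
{A} is an SCC by itself.
{G} is an SCC by itself.
{D} is an SCC by itself.
That gives 4 strongly connected components.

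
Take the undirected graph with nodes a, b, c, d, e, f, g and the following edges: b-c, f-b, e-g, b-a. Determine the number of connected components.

3

d is isolated — a component by itself.
Starting from e we can reach e, g. That is one component of size 2.
Starting from a we can reach a, b, c, f. That is one component of size 4.
Total: 3 components.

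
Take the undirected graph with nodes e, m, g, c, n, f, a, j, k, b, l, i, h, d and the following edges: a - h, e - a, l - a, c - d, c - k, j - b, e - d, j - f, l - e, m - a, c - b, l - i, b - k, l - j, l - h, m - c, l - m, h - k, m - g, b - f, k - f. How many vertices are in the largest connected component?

13

n is isolated — a component by itself.
Starting from a we can reach a, b, c, d, e, f, g, h, i, j, k, l, m. That is one component of size 13.
The largest has 13 vertices.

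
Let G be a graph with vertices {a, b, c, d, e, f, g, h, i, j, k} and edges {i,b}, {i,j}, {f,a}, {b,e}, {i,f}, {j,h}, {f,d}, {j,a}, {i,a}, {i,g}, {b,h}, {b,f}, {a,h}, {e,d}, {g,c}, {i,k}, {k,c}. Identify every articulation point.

i

Removing i increases the component count from 1 to 2, so i is a cut vertex.
By contrast removing g leaves 1 component; it is not a cut vertex. No other vertex is a cut vertex either.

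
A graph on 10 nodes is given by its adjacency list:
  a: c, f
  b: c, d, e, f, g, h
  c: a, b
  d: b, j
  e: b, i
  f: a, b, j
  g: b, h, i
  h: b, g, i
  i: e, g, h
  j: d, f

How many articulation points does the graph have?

1

Removing b increases the component count from 1 to 2, so b is a cut vertex.
By contrast removing e leaves 1 component; it is not a cut vertex. No other vertex is a cut vertex either.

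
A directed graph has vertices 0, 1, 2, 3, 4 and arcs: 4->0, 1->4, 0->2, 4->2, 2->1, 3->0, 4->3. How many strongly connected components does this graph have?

1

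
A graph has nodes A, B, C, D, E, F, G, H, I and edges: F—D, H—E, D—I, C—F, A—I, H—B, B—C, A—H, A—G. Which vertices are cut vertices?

A, H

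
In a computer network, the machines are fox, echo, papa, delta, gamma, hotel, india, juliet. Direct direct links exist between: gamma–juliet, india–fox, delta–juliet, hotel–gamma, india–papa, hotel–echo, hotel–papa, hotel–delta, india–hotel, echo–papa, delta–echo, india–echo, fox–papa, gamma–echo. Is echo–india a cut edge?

After removing echo–india, the path echo-hotel-india still connects them, so the edge is not a bridge.

No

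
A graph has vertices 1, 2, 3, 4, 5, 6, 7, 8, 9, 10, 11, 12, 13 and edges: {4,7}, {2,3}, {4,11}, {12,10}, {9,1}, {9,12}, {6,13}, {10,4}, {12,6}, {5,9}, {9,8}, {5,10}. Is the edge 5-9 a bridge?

After removing 5-9, the path 5-10-12-9 still connects them, so the edge is not a bridge.

No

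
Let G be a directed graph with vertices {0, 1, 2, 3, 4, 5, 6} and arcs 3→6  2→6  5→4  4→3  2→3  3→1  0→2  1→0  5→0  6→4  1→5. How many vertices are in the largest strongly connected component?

7

{0, 1, 2, 3, 4, 5, 6} are all mutually reachable — one SCC of size 7.
The largest has 7 vertices.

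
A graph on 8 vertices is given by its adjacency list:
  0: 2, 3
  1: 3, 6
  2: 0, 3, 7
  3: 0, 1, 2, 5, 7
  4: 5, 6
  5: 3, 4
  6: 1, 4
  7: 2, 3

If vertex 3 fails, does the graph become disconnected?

Yes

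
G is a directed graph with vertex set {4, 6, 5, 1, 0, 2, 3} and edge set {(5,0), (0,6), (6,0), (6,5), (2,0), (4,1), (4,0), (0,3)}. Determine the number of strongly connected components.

{0, 5, 6} are all mutually reachable — one SCC of size 3.
{2} is an SCC by itself.
{4} is an SCC by itself.
{1} is an SCC by itself.
{3} is an SCC by itself.
That gives 5 strongly connected components.

5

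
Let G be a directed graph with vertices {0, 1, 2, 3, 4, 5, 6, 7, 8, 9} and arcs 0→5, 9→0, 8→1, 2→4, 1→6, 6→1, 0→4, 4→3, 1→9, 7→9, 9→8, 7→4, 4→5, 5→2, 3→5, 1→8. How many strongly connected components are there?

{1, 6, 8, 9} are all mutually reachable — one SCC of size 4.
{2, 3, 4, 5} are all mutually reachable — one SCC of size 4.
{7} is an SCC by itself.
{0} is an SCC by itself.
That gives 4 strongly connected components.

4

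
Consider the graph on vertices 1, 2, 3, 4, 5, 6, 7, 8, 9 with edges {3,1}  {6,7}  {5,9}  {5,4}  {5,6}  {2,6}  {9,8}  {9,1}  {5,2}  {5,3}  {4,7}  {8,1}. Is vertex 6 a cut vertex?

No

Deleting 6 leaves 1 component (was 1) (its neighbors 2, 5, 7 remain connected to each other), so 6 is not a cut vertex.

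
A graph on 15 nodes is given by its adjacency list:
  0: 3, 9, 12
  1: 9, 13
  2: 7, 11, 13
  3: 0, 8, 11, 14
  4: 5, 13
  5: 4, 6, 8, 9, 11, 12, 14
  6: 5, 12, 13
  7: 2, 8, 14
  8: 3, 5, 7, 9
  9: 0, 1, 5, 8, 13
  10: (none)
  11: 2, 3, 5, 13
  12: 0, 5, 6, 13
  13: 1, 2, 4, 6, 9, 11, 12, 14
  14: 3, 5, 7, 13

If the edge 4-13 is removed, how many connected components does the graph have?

4 and 13 are still connected via 4-5-14-13, so the component count stays at 2.

2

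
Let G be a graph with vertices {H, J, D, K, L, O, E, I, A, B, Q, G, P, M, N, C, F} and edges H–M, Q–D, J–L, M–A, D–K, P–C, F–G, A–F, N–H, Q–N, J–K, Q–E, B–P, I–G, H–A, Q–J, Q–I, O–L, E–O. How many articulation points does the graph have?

2

Removing P increases the component count from 2 to 3, so P is a cut vertex.
Removing Q increases the component count from 2 to 3, so Q is a cut vertex.
By contrast removing O leaves 2 components; it is not a cut vertex. No other vertex is a cut vertex either.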